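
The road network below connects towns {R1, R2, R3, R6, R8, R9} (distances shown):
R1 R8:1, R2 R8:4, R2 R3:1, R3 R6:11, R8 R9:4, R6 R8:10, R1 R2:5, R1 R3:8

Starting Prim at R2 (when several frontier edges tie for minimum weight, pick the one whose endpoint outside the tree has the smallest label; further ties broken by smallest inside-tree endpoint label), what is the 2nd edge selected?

R2-R8

Prim, starting at R2.
Step 1: cheapest edge leaving the tree is R2 R3 (1); add R3.
Step 2: cheapest edge leaving the tree is R2 R8 (4); add R8.
Step 3: cheapest edge leaving the tree is R1 R8 (1); add R1.
Step 4: cheapest edge leaving the tree is R8 R9 (4); add R9.
Step 5: cheapest edge leaving the tree is R6 R8 (10); add R6.
The 2nd edge added is R2 R8.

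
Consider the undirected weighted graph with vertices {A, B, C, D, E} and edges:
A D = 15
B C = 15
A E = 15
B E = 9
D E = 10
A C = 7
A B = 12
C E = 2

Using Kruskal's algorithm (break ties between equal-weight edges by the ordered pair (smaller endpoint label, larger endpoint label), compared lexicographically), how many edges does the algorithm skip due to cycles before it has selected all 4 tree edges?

Kruskal's algorithm — process edges by increasing weight (ties by edge label):
C E (2): add. Components now {A} {B} {C,E} {D}
A C (7): add. Components now {A,C,E} {B} {D}
B E (9): add. Components now {A,B,C,E} {D}
D E (10): add. Components now {A,B,C,D,E}
Edges rejected before the tree was complete: 0.

0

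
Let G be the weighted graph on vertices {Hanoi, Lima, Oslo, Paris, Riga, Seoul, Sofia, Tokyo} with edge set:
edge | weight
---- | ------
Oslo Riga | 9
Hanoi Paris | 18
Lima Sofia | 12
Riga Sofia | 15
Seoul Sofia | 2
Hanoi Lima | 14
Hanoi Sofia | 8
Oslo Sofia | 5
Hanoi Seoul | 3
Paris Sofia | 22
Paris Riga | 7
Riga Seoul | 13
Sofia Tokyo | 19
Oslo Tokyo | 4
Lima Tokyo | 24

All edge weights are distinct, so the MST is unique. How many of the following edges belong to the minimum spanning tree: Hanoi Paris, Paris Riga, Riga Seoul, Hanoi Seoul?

Kruskal: consider edges lightest-first.
Seoul Sofia (2): add — endpoints in different components.
Hanoi Seoul (3): add — endpoints in different components.
Oslo Tokyo (4): add — endpoints in different components.
Oslo Sofia (5): add — endpoints in different components.
Paris Riga (7): add — endpoints in different components.
Hanoi Sofia (8): skip — Hanoi and Sofia already connected.
Oslo Riga (9): add — endpoints in different components.
Lima Sofia (12): add — endpoints in different components.
MST edge set: {Seoul Sofia, Hanoi Seoul, Oslo Tokyo, Oslo Sofia, Paris Riga, Oslo Riga, Lima Sofia}.
Of the listed edges, {Paris Riga, Hanoi Seoul} are in the MST → 2.

2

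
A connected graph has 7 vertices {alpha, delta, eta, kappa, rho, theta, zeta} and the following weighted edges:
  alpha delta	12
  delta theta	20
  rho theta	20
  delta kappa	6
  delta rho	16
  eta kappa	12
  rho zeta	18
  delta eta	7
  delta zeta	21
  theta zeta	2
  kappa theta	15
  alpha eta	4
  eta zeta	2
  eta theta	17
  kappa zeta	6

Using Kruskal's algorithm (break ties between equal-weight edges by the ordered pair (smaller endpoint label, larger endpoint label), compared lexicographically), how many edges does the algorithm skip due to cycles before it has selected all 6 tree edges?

4

Kruskal's algorithm — process edges by increasing weight (ties by edge label):
eta zeta (2): add — endpoints in different components.
theta zeta (2): add — endpoints in different components.
alpha eta (4): add — endpoints in different components.
delta kappa (6): add — endpoints in different components.
kappa zeta (6): add — endpoints in different components.
delta eta (7): skip — delta and eta already connected.
alpha delta (12): skip — delta and alpha already connected.
eta kappa (12): skip — kappa and eta already connected.
kappa theta (15): skip — kappa and theta already connected.
delta rho (16): add — endpoints in different components.
Edges rejected before the tree was complete: 4.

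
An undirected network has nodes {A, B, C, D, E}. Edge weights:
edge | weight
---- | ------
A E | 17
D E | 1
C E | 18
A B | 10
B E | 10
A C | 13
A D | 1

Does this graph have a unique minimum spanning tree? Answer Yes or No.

No

Kruskal: consider edges lightest-first.
A D (1): add — endpoints in different components.
D E (1): add — endpoints in different components.
A B (10): add — endpoints in different components.
B E (10): skip — B and E already connected.
A C (13): add — endpoints in different components.
Non-tree edge B E has weight 10, equal to the heaviest edge on its tree cycle — swapping gives another MST of the same weight. Not unique.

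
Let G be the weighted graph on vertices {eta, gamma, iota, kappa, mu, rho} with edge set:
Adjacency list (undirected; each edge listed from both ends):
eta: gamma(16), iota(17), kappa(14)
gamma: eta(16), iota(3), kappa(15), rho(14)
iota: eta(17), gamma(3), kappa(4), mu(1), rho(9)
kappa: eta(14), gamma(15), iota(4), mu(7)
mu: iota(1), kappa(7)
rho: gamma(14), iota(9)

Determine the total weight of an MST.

Sort edges by weight, then run Kruskal:
iota—mu (1): add — endpoints in different components.
gamma—iota (3): add — endpoints in different components.
iota—kappa (4): add — endpoints in different components.
kappa—mu (7): skip — mu and kappa already connected.
iota—rho (9): add — endpoints in different components.
eta—kappa (14): add — endpoints in different components.
MST edges: iota—mu, gamma—iota, iota—kappa, iota—rho, eta—kappa; total weight 1+3+4+9+14 = 31.

31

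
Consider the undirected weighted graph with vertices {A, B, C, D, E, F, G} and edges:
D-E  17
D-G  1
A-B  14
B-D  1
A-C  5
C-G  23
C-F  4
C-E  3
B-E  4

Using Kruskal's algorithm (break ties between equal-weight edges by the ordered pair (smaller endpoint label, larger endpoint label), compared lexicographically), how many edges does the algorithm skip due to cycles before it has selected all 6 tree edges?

Sort edges by weight, then run Kruskal:
B-D (1): add. Components now {A} {B,D} {C} {E} {F} {G}
D-G (1): add. Components now {A} {B,D,G} {C} {E} {F}
C-E (3): add. Components now {A} {B,D,G} {C,E} {F}
B-E (4): add. Components now {A} {B,C,D,E,G} {F}
C-F (4): add. Components now {A} {B,C,D,E,F,G}
A-C (5): add. Components now {A,B,C,D,E,F,G}
Edges rejected before the tree was complete: 0.

0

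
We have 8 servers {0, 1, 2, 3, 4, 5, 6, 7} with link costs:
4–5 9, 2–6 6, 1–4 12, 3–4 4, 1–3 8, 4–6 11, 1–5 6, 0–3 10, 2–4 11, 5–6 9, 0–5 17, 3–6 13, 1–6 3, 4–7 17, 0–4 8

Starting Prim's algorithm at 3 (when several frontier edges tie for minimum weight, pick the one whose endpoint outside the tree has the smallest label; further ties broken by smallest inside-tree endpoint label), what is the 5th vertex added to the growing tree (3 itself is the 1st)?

Prim, starting at 3.
Step 1: cheapest edge leaving the tree is 3–4 (4); add 4.
Step 2: cheapest edge leaving the tree is 0–4 (8); add 0.
Step 3: cheapest edge leaving the tree is 1–3 (8); add 1.
Step 4: cheapest edge leaving the tree is 1–6 (3); add 6.
Step 5: cheapest edge leaving the tree is 2–6 (6); add 2.
Step 6: cheapest edge leaving the tree is 1–5 (6); add 5.
Step 7: cheapest edge leaving the tree is 4–7 (17); add 7.
Vertex order: 3, 4, 0, 1, 6, 2, 5, 7. The 5th vertex is 6.

6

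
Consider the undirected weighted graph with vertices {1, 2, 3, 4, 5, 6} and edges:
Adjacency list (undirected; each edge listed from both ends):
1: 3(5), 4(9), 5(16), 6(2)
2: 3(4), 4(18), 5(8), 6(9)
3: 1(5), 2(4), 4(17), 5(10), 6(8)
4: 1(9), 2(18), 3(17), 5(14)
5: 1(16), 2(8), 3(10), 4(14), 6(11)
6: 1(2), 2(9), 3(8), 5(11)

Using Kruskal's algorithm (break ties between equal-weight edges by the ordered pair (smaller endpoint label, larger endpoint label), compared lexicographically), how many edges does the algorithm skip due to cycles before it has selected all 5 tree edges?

1

Kruskal: consider edges lightest-first.
1—6 (2): add — endpoints in different components.
2—3 (4): add — endpoints in different components.
1—3 (5): add — endpoints in different components.
2—5 (8): add — endpoints in different components.
3—6 (8): skip — 3 and 6 already connected.
1—4 (9): add — endpoints in different components.
Edges rejected before the tree was complete: 1.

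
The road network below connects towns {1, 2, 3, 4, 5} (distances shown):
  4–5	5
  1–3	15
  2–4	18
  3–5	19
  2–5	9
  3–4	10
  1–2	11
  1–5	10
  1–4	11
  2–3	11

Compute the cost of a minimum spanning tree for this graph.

34

Prim, starting at 5.
Step 1: cheapest edge leaving the tree is 4–5 (5); add 4.
Step 2: cheapest edge leaving the tree is 2–5 (9); add 2.
Step 3: cheapest edge leaving the tree is 1–5 (10); add 1.
Step 4: cheapest edge leaving the tree is 3–4 (10); add 3.
MST edges: 4–5, 2–5, 1–5, 3–4; total weight 5+9+10+10 = 34.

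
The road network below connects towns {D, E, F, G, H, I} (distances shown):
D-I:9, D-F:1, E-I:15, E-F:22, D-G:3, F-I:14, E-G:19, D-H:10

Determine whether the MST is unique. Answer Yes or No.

Sort edges by weight, then run Kruskal:
D-F (1): add — endpoints in different components.
D-G (3): add — endpoints in different components.
D-I (9): add — endpoints in different components.
D-H (10): add — endpoints in different components.
F-I (14): skip — F and I already connected.
E-I (15): add — endpoints in different components.
Every non-tree edge has weight strictly greater than the heaviest edge on the tree path between its endpoints, so the MST is unique.

Yes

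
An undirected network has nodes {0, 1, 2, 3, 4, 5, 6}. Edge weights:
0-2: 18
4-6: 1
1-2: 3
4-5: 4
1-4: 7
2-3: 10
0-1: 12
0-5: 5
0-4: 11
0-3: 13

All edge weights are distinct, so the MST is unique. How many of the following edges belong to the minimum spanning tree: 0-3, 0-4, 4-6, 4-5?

Sort edges by weight, then run Kruskal:
4-6 (1): add — endpoints in different components.
1-2 (3): add — endpoints in different components.
4-5 (4): add — endpoints in different components.
0-5 (5): add — endpoints in different components.
1-4 (7): add — endpoints in different components.
2-3 (10): add — endpoints in different components.
MST edge set: {4-6, 1-2, 4-5, 0-5, 1-4, 2-3}.
Of the listed edges, {4-6, 4-5} are in the MST → 2.

2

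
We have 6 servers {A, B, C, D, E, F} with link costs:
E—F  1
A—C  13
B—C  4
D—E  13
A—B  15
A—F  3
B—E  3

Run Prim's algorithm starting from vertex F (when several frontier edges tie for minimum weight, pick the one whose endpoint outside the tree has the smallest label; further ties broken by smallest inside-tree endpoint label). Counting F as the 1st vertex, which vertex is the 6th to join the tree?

Grow the tree from F using Prim:
Step 1: frontier [E—F 1, A—F 3] → take E—F (1); add E.
Step 2: frontier [B—E 3, D—E 13, A—F 3] → take A—F (3); add A.
Step 3: frontier [A—C 13, A—B 15, B—E 3, D—E 13] → take B—E (3); add B.
Step 4: frontier [A—C 13, B—C 4, D—E 13] → take B—C (4); add C.
Step 5: frontier [D—E 13] → take D—E (13); add D.
Vertex order: F, E, A, B, C, D. The 6th vertex is D.

D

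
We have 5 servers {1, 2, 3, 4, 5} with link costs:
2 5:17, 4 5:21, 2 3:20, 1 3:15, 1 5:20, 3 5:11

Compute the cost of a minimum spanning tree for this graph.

64

Kruskal's algorithm — process edges by increasing weight (ties by edge label):
3 5 (11): add — endpoints in different components.
1 3 (15): add — endpoints in different components.
2 5 (17): add — endpoints in different components.
1 5 (20): skip — 1 and 5 already connected.
2 3 (20): skip — 2 and 3 already connected.
4 5 (21): add — endpoints in different components.
MST edges: 3 5, 1 3, 2 5, 4 5; total weight 11+15+17+21 = 64.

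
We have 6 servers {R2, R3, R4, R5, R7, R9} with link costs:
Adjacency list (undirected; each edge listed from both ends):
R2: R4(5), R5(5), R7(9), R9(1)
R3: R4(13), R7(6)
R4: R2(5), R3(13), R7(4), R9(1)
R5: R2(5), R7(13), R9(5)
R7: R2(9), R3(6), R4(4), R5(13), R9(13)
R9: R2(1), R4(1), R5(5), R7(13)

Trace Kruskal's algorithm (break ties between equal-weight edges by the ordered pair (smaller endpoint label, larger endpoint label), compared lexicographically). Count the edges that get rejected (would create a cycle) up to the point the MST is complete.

Kruskal: consider edges lightest-first.
R2-R9 (1): add — endpoints in different components.
R4-R9 (1): add — endpoints in different components.
R4-R7 (4): add — endpoints in different components.
R2-R4 (5): skip — R2 and R4 already connected.
R2-R5 (5): add — endpoints in different components.
R5-R9 (5): skip — R9 and R5 already connected.
R3-R7 (6): add — endpoints in different components.
Edges rejected before the tree was complete: 2.

2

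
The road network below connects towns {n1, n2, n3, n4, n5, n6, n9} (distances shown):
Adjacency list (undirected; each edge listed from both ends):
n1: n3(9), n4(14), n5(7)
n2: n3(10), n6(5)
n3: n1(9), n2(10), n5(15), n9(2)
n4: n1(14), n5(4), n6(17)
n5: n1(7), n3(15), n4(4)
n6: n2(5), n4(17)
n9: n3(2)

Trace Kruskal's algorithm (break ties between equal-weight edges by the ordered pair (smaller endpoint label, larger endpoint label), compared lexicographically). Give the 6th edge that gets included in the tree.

n2-n3

Sort edges by weight, then run Kruskal:
n3—n9 (2): add — endpoints in different components.
n4—n5 (4): add — endpoints in different components.
n2—n6 (5): add — endpoints in different components.
n1—n5 (7): add — endpoints in different components.
n1—n3 (9): add — endpoints in different components.
n2—n3 (10): add — endpoints in different components.
The 6th edge added is n2—n3.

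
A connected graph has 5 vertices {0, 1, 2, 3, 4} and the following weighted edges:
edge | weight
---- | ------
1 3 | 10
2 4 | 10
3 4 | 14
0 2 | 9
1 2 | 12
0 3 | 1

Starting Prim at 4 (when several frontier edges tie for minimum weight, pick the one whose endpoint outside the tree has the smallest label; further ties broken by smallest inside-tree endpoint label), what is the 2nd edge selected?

Prim, starting at 4.
Step 1: frontier [2 4 10, 3 4 14] → take 2 4 (10); add 2.
Step 2: frontier [0 2 9, 1 2 12, 3 4 14] → take 0 2 (9); add 0.
Step 3: frontier [0 3 1, 1 2 12, 3 4 14] → take 0 3 (1); add 3.
Step 4: frontier [1 2 12, 1 3 10] → take 1 3 (10); add 1.
The 2nd edge added is 0 2.

0-2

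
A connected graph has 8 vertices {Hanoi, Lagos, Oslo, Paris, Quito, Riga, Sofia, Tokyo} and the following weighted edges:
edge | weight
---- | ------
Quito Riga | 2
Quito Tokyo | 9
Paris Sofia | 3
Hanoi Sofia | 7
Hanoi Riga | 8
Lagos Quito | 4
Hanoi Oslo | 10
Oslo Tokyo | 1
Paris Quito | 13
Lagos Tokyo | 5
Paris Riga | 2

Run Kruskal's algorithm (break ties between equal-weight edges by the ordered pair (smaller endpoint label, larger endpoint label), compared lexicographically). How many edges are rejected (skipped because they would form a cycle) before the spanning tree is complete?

Kruskal: consider edges lightest-first.
Oslo Tokyo (1): add — endpoints in different components.
Paris Riga (2): add — endpoints in different components.
Quito Riga (2): add — endpoints in different components.
Paris Sofia (3): add — endpoints in different components.
Lagos Quito (4): add — endpoints in different components.
Lagos Tokyo (5): add — endpoints in different components.
Hanoi Sofia (7): add — endpoints in different components.
Edges rejected before the tree was complete: 0.

0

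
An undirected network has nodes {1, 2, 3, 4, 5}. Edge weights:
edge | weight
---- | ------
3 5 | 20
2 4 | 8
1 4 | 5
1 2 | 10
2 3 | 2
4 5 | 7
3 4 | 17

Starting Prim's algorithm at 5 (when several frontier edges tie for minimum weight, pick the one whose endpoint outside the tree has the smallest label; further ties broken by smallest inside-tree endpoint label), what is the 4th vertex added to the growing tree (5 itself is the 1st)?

Prim's algorithm from 5:
Step 1: frontier [4 5 7, 3 5 20] → take 4 5 (7); add 4.
Step 2: frontier [1 4 5, 2 4 8, 3 4 17, 3 5 20] → take 1 4 (5); add 1.
Step 3: frontier [1 2 10, 2 4 8, 3 4 17, 3 5 20] → take 2 4 (8); add 2.
Step 4: frontier [2 3 2, 3 4 17, 3 5 20] → take 2 3 (2); add 3.
Vertex order: 5, 4, 1, 2, 3. The 4th vertex is 2.

2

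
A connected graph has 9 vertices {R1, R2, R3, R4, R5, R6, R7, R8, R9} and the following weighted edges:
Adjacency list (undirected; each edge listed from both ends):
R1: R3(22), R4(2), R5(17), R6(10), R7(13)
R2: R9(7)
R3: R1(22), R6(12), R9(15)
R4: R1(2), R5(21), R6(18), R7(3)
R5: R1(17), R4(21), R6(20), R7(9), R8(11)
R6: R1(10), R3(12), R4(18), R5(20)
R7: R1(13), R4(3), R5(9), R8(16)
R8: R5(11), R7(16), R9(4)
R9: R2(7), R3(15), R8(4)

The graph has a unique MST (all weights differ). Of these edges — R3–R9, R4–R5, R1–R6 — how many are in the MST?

Sort edges by weight, then run Kruskal:
R1–R4 (2): add — endpoints in different components.
R4–R7 (3): add — endpoints in different components.
R8–R9 (4): add — endpoints in different components.
R2–R9 (7): add — endpoints in different components.
R5–R7 (9): add — endpoints in different components.
R1–R6 (10): add — endpoints in different components.
R5–R8 (11): add — endpoints in different components.
R3–R6 (12): add — endpoints in different components.
MST edge set: {R1–R4, R4–R7, R8–R9, R2–R9, R5–R7, R1–R6, R5–R8, R3–R6}.
Of the listed edges, {R1–R6} are in the MST → 1.

1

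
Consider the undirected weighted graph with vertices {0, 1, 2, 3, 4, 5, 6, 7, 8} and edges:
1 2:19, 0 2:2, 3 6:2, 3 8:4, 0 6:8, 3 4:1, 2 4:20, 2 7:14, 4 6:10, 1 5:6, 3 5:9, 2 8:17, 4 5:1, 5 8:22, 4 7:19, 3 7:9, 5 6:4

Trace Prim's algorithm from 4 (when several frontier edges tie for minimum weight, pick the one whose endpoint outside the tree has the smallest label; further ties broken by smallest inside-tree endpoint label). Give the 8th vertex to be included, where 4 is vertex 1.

Prim, starting at 4.
Step 1: cheapest edge leaving the tree is 3 4 (1); add 3.
Step 2: cheapest edge leaving the tree is 4 5 (1); add 5.
Step 3: cheapest edge leaving the tree is 3 6 (2); add 6.
Step 4: cheapest edge leaving the tree is 3 8 (4); add 8.
Step 5: cheapest edge leaving the tree is 1 5 (6); add 1.
Step 6: cheapest edge leaving the tree is 0 6 (8); add 0.
Step 7: cheapest edge leaving the tree is 0 2 (2); add 2.
Step 8: cheapest edge leaving the tree is 3 7 (9); add 7.
Vertex order: 4, 3, 5, 6, 8, 1, 0, 2, 7. The 8th vertex is 2.

2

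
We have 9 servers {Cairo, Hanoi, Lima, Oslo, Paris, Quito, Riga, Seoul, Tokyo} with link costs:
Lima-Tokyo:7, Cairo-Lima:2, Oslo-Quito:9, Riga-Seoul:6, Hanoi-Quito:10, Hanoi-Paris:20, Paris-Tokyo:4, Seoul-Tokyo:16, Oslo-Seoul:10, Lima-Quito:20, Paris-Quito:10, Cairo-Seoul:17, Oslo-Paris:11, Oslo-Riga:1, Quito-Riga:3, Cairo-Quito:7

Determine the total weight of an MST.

Prim, starting at Quito.
Step 1: cheapest edge leaving the tree is Quito-Riga (3); add Riga.
Step 2: cheapest edge leaving the tree is Oslo-Riga (1); add Oslo.
Step 3: cheapest edge leaving the tree is Riga-Seoul (6); add Seoul.
Step 4: cheapest edge leaving the tree is Cairo-Quito (7); add Cairo.
Step 5: cheapest edge leaving the tree is Cairo-Lima (2); add Lima.
Step 6: cheapest edge leaving the tree is Lima-Tokyo (7); add Tokyo.
Step 7: cheapest edge leaving the tree is Paris-Tokyo (4); add Paris.
Step 8: cheapest edge leaving the tree is Hanoi-Quito (10); add Hanoi.
MST edges: Quito-Riga, Oslo-Riga, Riga-Seoul, Cairo-Quito, Cairo-Lima, Lima-Tokyo, Paris-Tokyo, Hanoi-Quito; total weight 3+1+6+7+2+7+4+10 = 40.

40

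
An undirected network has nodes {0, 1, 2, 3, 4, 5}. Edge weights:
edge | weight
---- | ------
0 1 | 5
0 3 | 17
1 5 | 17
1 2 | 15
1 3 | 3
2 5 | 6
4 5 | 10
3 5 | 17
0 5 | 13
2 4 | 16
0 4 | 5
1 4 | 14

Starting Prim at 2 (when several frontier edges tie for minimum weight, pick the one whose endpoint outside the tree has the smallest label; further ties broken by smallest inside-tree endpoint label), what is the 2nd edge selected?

Prim's algorithm from 2:
Step 1: cheapest edge leaving the tree is 2 5 (6); add 5.
Step 2: cheapest edge leaving the tree is 4 5 (10); add 4.
Step 3: cheapest edge leaving the tree is 0 4 (5); add 0.
Step 4: cheapest edge leaving the tree is 0 1 (5); add 1.
Step 5: cheapest edge leaving the tree is 1 3 (3); add 3.
The 2nd edge added is 4 5.

4-5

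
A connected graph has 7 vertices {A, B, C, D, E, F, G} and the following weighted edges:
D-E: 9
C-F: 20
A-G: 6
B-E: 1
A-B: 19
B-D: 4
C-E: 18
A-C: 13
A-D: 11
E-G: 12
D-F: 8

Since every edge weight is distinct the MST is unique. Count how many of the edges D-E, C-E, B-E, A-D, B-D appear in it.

3

Kruskal's algorithm — process edges by increasing weight (ties by edge label):
B-E (1): add. Components now {A} {B,E} {C} {D} {F} {G}
B-D (4): add. Components now {A} {B,D,E} {C} {F} {G}
A-G (6): add. Components now {A,G} {B,D,E} {C} {F}
D-F (8): add. Components now {A,G} {B,D,E,F} {C}
D-E (9): skip — D and E already connected.
A-D (11): add. Components now {A,B,D,E,F,G} {C}
E-G (12): skip — E and G already connected.
A-C (13): add. Components now {A,B,C,D,E,F,G}
MST edge set: {B-E, B-D, A-G, D-F, A-D, A-C}.
Of the listed edges, {B-E, A-D, B-D} are in the MST → 3.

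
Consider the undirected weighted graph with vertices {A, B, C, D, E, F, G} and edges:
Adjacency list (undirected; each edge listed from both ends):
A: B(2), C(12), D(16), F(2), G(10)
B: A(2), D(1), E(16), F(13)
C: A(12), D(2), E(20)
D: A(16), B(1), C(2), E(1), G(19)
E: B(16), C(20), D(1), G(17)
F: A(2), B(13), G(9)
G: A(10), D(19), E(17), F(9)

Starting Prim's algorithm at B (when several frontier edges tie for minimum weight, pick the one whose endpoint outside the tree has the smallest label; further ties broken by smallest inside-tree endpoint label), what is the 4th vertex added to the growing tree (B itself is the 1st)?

A

Prim, starting at B.
Step 1: cheapest edge leaving the tree is B—D (1); add D.
Step 2: cheapest edge leaving the tree is D—E (1); add E.
Step 3: cheapest edge leaving the tree is A—B (2); add A.
Step 4: cheapest edge leaving the tree is C—D (2); add C.
Step 5: cheapest edge leaving the tree is A—F (2); add F.
Step 6: cheapest edge leaving the tree is F—G (9); add G.
Vertex order: B, D, E, A, C, F, G. The 4th vertex is A.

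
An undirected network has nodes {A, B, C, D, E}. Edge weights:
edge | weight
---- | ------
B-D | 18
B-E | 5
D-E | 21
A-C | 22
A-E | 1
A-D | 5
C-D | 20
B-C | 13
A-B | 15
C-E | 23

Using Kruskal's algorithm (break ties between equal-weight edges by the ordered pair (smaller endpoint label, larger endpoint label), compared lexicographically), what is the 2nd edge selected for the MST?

A-D

Kruskal: consider edges lightest-first.
A-E (1): add — endpoints in different components.
A-D (5): add — endpoints in different components.
B-E (5): add — endpoints in different components.
B-C (13): add — endpoints in different components.
The 2nd edge added is A-D.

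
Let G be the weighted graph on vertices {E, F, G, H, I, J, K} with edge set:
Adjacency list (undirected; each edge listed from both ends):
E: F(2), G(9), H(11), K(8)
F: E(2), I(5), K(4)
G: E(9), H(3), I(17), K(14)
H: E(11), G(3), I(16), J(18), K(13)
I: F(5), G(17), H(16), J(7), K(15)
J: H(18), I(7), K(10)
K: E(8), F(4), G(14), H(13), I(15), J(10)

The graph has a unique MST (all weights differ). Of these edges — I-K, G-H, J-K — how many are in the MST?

Kruskal: consider edges lightest-first.
E-F (2): add — endpoints in different components.
G-H (3): add — endpoints in different components.
F-K (4): add — endpoints in different components.
F-I (5): add — endpoints in different components.
I-J (7): add — endpoints in different components.
E-K (8): skip — E and K already connected.
E-G (9): add — endpoints in different components.
MST edge set: {E-F, G-H, F-K, F-I, I-J, E-G}.
Of the listed edges, {G-H} are in the MST → 1.

1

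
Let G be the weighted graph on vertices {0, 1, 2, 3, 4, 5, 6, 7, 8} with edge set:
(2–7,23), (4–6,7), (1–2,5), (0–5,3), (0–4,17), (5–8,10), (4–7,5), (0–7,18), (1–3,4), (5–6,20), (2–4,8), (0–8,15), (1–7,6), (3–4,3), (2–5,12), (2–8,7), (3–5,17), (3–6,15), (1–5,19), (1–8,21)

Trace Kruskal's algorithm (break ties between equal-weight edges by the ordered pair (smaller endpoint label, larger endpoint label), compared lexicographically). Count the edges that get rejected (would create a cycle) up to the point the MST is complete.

2

Sort edges by weight, then run Kruskal:
0–5 (3): add — endpoints in different components.
3–4 (3): add — endpoints in different components.
1–3 (4): add — endpoints in different components.
1–2 (5): add — endpoints in different components.
4–7 (5): add — endpoints in different components.
1–7 (6): skip — 1 and 7 already connected.
2–8 (7): add — endpoints in different components.
4–6 (7): add — endpoints in different components.
2–4 (8): skip — 2 and 4 already connected.
5–8 (10): add — endpoints in different components.
Edges rejected before the tree was complete: 2.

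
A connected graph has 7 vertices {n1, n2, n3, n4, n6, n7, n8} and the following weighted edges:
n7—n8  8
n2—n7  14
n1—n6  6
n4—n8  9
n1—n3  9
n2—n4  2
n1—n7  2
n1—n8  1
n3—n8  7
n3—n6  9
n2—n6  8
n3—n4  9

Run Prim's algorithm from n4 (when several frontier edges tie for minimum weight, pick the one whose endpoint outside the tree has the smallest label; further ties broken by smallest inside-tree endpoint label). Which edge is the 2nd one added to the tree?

Grow the tree from n4 using Prim:
Step 1: cheapest edge leaving the tree is n2—n4 (2); add n2.
Step 2: cheapest edge leaving the tree is n2—n6 (8); add n6.
Step 3: cheapest edge leaving the tree is n1—n6 (6); add n1.
Step 4: cheapest edge leaving the tree is n1—n8 (1); add n8.
Step 5: cheapest edge leaving the tree is n1—n7 (2); add n7.
Step 6: cheapest edge leaving the tree is n3—n8 (7); add n3.
The 2nd edge added is n2—n6.

n2-n6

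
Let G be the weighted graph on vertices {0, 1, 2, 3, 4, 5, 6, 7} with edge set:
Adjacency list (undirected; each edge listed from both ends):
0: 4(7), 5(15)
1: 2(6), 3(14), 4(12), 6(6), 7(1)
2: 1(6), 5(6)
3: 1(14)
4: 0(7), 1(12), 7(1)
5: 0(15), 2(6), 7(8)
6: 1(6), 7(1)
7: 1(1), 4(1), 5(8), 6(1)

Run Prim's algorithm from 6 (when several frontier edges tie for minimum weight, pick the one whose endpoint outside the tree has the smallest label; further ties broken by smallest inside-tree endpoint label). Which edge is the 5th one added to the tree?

2-5

Prim, starting at 6.
Step 1: frontier [6-7 1, 1-6 6] → take 6-7 (1); add 7.
Step 2: frontier [1-6 6, 1-7 1, 4-7 1, 5-7 8] → take 1-7 (1); add 1.
Step 3: frontier [1-2 6, 1-4 12, 1-3 14, 4-7 1, 5-7 8] → take 4-7 (1); add 4.
Step 4: frontier [1-2 6, 1-3 14, 0-4 7, 5-7 8] → take 1-2 (6); add 2.
Step 5: frontier [1-3 14, 2-5 6, 0-4 7, 5-7 8] → take 2-5 (6); add 5.
Step 6: frontier [1-3 14, 0-4 7, 0-5 15] → take 0-4 (7); add 0.
Step 7: frontier [1-3 14] → take 1-3 (14); add 3.
The 5th edge added is 2-5.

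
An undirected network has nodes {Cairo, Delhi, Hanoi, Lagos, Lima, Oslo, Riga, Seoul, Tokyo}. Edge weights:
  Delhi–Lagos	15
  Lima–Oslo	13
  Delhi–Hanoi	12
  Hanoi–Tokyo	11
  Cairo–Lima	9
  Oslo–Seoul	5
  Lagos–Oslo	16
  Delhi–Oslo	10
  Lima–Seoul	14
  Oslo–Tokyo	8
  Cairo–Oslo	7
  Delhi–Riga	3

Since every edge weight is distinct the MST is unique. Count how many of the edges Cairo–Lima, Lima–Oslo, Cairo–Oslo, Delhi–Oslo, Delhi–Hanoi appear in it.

3

Sort edges by weight, then run Kruskal:
Delhi–Riga (3): add — endpoints in different components.
Oslo–Seoul (5): add — endpoints in different components.
Cairo–Oslo (7): add — endpoints in different components.
Oslo–Tokyo (8): add — endpoints in different components.
Cairo–Lima (9): add — endpoints in different components.
Delhi–Oslo (10): add — endpoints in different components.
Hanoi–Tokyo (11): add — endpoints in different components.
Delhi–Hanoi (12): skip — Hanoi and Delhi already connected.
Lima–Oslo (13): skip — Lima and Oslo already connected.
Lima–Seoul (14): skip — Lima and Seoul already connected.
Delhi–Lagos (15): add — endpoints in different components.
MST edge set: {Delhi–Riga, Oslo–Seoul, Cairo–Oslo, Oslo–Tokyo, Cairo–Lima, Delhi–Oslo, Hanoi–Tokyo, Delhi–Lagos}.
Of the listed edges, {Cairo–Lima, Cairo–Oslo, Delhi–Oslo} are in the MST → 3.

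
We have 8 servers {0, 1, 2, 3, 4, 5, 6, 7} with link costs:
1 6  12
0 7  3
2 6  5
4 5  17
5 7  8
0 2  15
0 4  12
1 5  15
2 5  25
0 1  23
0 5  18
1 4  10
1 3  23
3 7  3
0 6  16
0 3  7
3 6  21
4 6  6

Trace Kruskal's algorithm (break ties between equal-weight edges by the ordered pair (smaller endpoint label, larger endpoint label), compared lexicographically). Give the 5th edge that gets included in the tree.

Kruskal: consider edges lightest-first.
0 7 (3): add — endpoints in different components.
3 7 (3): add — endpoints in different components.
2 6 (5): add — endpoints in different components.
4 6 (6): add — endpoints in different components.
0 3 (7): skip — 0 and 3 already connected.
5 7 (8): add — endpoints in different components.
1 4 (10): add — endpoints in different components.
0 4 (12): add — endpoints in different components.
The 5th edge added is 5 7.

5-7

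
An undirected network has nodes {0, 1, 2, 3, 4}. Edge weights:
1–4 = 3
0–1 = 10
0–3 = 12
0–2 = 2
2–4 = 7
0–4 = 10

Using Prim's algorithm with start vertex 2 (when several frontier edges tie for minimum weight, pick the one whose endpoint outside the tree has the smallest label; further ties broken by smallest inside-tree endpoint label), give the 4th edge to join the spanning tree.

0-3

Prim, starting at 2.
Step 1: cheapest edge leaving the tree is 0–2 (2); add 0.
Step 2: cheapest edge leaving the tree is 2–4 (7); add 4.
Step 3: cheapest edge leaving the tree is 1–4 (3); add 1.
Step 4: cheapest edge leaving the tree is 0–3 (12); add 3.
The 4th edge added is 0–3.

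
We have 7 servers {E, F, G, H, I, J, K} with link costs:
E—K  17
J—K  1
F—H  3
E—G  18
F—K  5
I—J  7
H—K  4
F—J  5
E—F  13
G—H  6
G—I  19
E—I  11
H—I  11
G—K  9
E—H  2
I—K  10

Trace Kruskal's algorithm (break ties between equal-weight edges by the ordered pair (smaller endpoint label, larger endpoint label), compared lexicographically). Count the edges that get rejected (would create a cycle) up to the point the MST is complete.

2

Sort edges by weight, then run Kruskal:
J—K (1): add — endpoints in different components.
E—H (2): add — endpoints in different components.
F—H (3): add — endpoints in different components.
H—K (4): add — endpoints in different components.
F—J (5): skip — F and J already connected.
F—K (5): skip — F and K already connected.
G—H (6): add — endpoints in different components.
I—J (7): add — endpoints in different components.
Edges rejected before the tree was complete: 2.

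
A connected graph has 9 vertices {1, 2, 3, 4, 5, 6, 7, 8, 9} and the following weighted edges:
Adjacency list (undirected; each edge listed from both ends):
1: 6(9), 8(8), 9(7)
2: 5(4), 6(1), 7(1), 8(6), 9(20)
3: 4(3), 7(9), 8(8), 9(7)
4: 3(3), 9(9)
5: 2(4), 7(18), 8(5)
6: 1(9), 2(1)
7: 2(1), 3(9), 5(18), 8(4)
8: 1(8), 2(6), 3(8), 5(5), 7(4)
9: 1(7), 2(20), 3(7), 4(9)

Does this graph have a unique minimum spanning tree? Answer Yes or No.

No

Sort edges by weight, then run Kruskal:
2—6 (1): add — endpoints in different components.
2—7 (1): add — endpoints in different components.
3—4 (3): add — endpoints in different components.
2—5 (4): add — endpoints in different components.
7—8 (4): add — endpoints in different components.
5—8 (5): skip — 5 and 8 already connected.
2—8 (6): skip — 2 and 8 already connected.
1—9 (7): add — endpoints in different components.
3—9 (7): add — endpoints in different components.
1—8 (8): add — endpoints in different components.
Non-tree edge 3—8 has weight 8, equal to the heaviest edge on its tree cycle — swapping gives another MST of the same weight. Not unique.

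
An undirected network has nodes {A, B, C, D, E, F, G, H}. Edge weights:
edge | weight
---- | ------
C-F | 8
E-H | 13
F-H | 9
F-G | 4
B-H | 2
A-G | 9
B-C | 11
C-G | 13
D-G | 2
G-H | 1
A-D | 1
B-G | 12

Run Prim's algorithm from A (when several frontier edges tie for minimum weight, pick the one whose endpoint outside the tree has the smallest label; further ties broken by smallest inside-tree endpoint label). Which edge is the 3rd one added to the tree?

G-H

Prim's algorithm from A:
Step 1: frontier [A-D 1, A-G 9] → take A-D (1); add D.
Step 2: frontier [A-G 9, D-G 2] → take D-G (2); add G.
Step 3: frontier [G-H 1, F-G 4, B-G 12, C-G 13] → take G-H (1); add H.
Step 4: frontier [F-G 4, B-G 12, C-G 13, B-H 2, F-H 9, E-H 13] → take B-H (2); add B.
Step 5: frontier [B-C 11, F-G 4, C-G 13, F-H 9, E-H 13] → take F-G (4); add F.
Step 6: frontier [B-C 11, C-F 8, C-G 13, E-H 13] → take C-F (8); add C.
Step 7: frontier [E-H 13] → take E-H (13); add E.
The 3rd edge added is G-H.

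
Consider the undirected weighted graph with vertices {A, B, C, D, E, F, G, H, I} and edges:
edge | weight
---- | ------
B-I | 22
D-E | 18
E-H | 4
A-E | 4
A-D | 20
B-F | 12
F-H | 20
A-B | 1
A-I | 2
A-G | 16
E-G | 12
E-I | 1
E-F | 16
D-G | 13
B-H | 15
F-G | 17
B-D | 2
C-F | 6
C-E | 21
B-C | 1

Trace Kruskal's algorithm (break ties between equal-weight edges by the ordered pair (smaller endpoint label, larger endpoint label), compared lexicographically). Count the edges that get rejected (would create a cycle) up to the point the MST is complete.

Kruskal: consider edges lightest-first.
A-B (1): add — endpoints in different components.
B-C (1): add — endpoints in different components.
E-I (1): add — endpoints in different components.
A-I (2): add — endpoints in different components.
B-D (2): add — endpoints in different components.
A-E (4): skip — A and E already connected.
E-H (4): add — endpoints in different components.
C-F (6): add — endpoints in different components.
B-F (12): skip — B and F already connected.
E-G (12): add — endpoints in different components.
Edges rejected before the tree was complete: 2.

2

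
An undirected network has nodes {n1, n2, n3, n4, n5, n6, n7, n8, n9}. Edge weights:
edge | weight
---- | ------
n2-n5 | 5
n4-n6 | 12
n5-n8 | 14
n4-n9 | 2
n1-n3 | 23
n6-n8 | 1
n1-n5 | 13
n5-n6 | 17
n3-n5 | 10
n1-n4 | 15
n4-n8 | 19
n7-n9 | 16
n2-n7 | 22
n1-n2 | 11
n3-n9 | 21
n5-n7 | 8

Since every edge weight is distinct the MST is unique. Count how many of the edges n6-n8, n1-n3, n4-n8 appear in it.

1

Kruskal's algorithm — process edges by increasing weight (ties by edge label):
n6-n8 (1): add — endpoints in different components.
n4-n9 (2): add — endpoints in different components.
n2-n5 (5): add — endpoints in different components.
n5-n7 (8): add — endpoints in different components.
n3-n5 (10): add — endpoints in different components.
n1-n2 (11): add — endpoints in different components.
n4-n6 (12): add — endpoints in different components.
n1-n5 (13): skip — n1 and n5 already connected.
n5-n8 (14): add — endpoints in different components.
MST edge set: {n6-n8, n4-n9, n2-n5, n5-n7, n3-n5, n1-n2, n4-n6, n5-n8}.
Of the listed edges, {n6-n8} are in the MST → 1.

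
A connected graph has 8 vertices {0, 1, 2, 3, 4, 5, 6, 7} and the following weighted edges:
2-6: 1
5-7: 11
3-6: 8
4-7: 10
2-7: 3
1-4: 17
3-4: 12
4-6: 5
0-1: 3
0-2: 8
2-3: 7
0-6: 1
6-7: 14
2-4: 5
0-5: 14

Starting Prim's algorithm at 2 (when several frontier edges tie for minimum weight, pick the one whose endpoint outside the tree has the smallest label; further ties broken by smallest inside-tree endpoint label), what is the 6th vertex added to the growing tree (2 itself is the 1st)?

4

Prim, starting at 2.
Step 1: cheapest edge leaving the tree is 2-6 (1); add 6.
Step 2: cheapest edge leaving the tree is 0-6 (1); add 0.
Step 3: cheapest edge leaving the tree is 0-1 (3); add 1.
Step 4: cheapest edge leaving the tree is 2-7 (3); add 7.
Step 5: cheapest edge leaving the tree is 2-4 (5); add 4.
Step 6: cheapest edge leaving the tree is 2-3 (7); add 3.
Step 7: cheapest edge leaving the tree is 5-7 (11); add 5.
Vertex order: 2, 6, 0, 1, 7, 4, 3, 5. The 6th vertex is 4.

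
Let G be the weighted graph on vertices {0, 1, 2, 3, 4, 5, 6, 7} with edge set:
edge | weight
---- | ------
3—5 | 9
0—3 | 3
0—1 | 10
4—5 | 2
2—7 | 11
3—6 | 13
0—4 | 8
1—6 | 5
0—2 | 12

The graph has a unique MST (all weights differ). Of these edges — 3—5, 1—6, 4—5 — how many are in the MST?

Kruskal: consider edges lightest-first.
4—5 (2): add — endpoints in different components.
0—3 (3): add — endpoints in different components.
1—6 (5): add — endpoints in different components.
0—4 (8): add — endpoints in different components.
3—5 (9): skip — 3 and 5 already connected.
0—1 (10): add — endpoints in different components.
2—7 (11): add — endpoints in different components.
0—2 (12): add — endpoints in different components.
MST edge set: {4—5, 0—3, 1—6, 0—4, 0—1, 2—7, 0—2}.
Of the listed edges, {1—6, 4—5} are in the MST → 2.

2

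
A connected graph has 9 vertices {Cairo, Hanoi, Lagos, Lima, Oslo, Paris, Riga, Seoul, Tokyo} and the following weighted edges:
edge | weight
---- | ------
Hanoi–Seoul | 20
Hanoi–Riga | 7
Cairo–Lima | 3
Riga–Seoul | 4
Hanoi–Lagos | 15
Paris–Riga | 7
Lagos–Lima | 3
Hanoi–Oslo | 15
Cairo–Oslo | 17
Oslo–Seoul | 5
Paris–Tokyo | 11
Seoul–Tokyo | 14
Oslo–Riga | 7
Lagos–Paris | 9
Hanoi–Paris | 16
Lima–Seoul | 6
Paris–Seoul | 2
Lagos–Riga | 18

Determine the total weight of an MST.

41

Sort edges by weight, then run Kruskal:
Paris–Seoul (2): add — endpoints in different components.
Cairo–Lima (3): add — endpoints in different components.
Lagos–Lima (3): add — endpoints in different components.
Riga–Seoul (4): add — endpoints in different components.
Oslo–Seoul (5): add — endpoints in different components.
Lima–Seoul (6): add — endpoints in different components.
Hanoi–Riga (7): add — endpoints in different components.
Oslo–Riga (7): skip — Riga and Oslo already connected.
Paris–Riga (7): skip — Riga and Paris already connected.
Lagos–Paris (9): skip — Lagos and Paris already connected.
Paris–Tokyo (11): add — endpoints in different components.
MST edges: Paris–Seoul, Cairo–Lima, Lagos–Lima, Riga–Seoul, Oslo–Seoul, Lima–Seoul, Hanoi–Riga, Paris–Tokyo; total weight 2+3+3+4+5+6+7+11 = 41.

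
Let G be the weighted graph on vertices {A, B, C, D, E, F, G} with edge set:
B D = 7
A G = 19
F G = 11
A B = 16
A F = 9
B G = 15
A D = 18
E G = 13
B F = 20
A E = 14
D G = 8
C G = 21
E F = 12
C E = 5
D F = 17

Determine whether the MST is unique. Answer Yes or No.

Yes

Kruskal's algorithm — process edges by increasing weight (ties by edge label):
C E (5): add — endpoints in different components.
B D (7): add — endpoints in different components.
D G (8): add — endpoints in different components.
A F (9): add — endpoints in different components.
F G (11): add — endpoints in different components.
E F (12): add — endpoints in different components.
Every non-tree edge has weight strictly greater than the heaviest edge on the tree path between its endpoints, so the MST is unique.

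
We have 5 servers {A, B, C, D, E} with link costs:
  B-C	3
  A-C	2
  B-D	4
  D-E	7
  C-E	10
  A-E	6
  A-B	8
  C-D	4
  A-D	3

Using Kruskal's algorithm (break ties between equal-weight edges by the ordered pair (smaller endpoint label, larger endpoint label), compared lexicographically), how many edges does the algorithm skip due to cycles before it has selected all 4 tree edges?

2

Kruskal: consider edges lightest-first.
A-C (2): add. Components now {A,C} {B} {D} {E}
A-D (3): add. Components now {A,C,D} {B} {E}
B-C (3): add. Components now {A,B,C,D} {E}
B-D (4): skip — B and D already connected.
C-D (4): skip — C and D already connected.
A-E (6): add. Components now {A,B,C,D,E}
Edges rejected before the tree was complete: 2.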